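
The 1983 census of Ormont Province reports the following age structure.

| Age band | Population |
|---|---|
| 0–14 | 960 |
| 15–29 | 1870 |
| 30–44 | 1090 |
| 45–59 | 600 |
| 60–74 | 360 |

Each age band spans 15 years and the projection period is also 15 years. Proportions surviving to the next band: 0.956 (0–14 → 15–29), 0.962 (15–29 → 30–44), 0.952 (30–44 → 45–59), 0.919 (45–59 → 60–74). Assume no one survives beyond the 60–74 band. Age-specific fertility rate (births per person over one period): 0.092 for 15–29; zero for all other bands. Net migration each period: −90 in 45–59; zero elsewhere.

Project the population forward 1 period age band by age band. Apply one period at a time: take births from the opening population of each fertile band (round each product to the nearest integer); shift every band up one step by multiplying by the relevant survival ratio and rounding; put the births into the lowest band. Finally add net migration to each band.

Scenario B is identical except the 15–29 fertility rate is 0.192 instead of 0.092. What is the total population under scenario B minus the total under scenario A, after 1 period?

187

Period 1:
Births: 1870 × 0.092 = 172
15–29: 960 × 0.956 = 918
30–44: 1870 × 0.962 = 1799
45–59: 1090 × 0.952 = 1038
60–74: 600 × 0.919 = 551
Net migration: 45–59 − 90 → 948
Giving 172 / 918 / 1799 / 948 / 551.
Scenario A total after 1 period: 4388
Scenario B projection —
Period 1:
Births: 1870 × 0.192 = 359
15–29: 960 × 0.956 = 918
30–44: 1870 × 0.962 = 1799
45–59: 1090 × 0.952 = 1038
60–74: 600 × 0.919 = 551
Net migration: 45–59 − 90 → 948
Giving 359 / 918 / 1799 / 948 / 551.
Scenario B total after 1 period: 4575
Difference B − A = 4575 − 4388 = 187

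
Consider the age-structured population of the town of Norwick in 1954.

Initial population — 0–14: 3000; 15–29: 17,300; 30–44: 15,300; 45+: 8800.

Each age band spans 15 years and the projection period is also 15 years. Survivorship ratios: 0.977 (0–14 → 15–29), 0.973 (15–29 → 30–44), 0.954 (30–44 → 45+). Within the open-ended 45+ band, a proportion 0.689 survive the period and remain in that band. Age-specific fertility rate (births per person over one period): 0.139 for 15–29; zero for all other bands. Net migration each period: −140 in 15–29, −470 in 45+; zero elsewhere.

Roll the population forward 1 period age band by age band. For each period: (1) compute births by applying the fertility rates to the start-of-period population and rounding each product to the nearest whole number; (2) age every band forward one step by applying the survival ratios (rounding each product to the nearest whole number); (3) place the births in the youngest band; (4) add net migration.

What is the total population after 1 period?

Numbering the groups 1..4 from youngest to oldest:
Period 1.
Births: 17300 × 0.139 = 2405
Group 2: 3000 × 0.977 = 2931
Group 3: 17300 × 0.973 = 16833
Group 4: 15300 × 0.954 + 8800 × 0.689 = 14596 + 6063 = 20659
Net migration: Group 2 − 140 → 2791; Group 4 − 470 → 20189
→ [2405, 2791, 16833, 20189]
Total after period 1: 2405 + 2791 + 16833 + 20189 = 42218

42218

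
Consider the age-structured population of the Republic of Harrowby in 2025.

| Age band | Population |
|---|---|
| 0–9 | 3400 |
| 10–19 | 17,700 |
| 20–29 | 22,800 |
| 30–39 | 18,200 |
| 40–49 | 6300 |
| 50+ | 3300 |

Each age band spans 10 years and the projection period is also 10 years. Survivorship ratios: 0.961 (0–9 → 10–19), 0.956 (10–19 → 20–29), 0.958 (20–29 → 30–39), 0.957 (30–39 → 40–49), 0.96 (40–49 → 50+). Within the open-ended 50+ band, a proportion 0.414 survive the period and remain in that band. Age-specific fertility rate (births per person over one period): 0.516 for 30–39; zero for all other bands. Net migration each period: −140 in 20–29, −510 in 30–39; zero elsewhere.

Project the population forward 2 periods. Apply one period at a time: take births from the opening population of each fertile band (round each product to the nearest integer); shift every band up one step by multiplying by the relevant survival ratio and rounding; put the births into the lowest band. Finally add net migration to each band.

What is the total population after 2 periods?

78785

Period 1:
Births: 18200 × 0.516 = 9391
10–19: 3400 × 0.961 = 3267
20–29: 17700 × 0.956 = 16921
30–39: 22800 × 0.958 = 21842
40–49: 18200 × 0.957 = 17417
50+: 6300 × 0.96 + 3300 × 0.414 = 6048 + 1366 = 7414
Net migration: 20–29 − 140 → 16781; 30–39 − 510 → 21332
Giving 9391 / 3267 / 16781 / 21332 / 17417 / 7414.
Period 2:
Births: 21332 × 0.516 = 11007
10–19: 9391 × 0.961 = 9025
20–29: 3267 × 0.956 = 3123
30–39: 16781 × 0.958 = 16076
40–49: 21332 × 0.957 = 20415
50+: 17417 × 0.96 + 7414 × 0.414 = 16720 + 3069 = 19789
Net migration: 20–29 − 140 → 2983; 30–39 − 510 → 15566
Giving 11007 / 9025 / 2983 / 15566 / 20415 / 19789.
Total after period 2: 11007 + 9025 + 2983 + 15566 + 20415 + 19789 = 78785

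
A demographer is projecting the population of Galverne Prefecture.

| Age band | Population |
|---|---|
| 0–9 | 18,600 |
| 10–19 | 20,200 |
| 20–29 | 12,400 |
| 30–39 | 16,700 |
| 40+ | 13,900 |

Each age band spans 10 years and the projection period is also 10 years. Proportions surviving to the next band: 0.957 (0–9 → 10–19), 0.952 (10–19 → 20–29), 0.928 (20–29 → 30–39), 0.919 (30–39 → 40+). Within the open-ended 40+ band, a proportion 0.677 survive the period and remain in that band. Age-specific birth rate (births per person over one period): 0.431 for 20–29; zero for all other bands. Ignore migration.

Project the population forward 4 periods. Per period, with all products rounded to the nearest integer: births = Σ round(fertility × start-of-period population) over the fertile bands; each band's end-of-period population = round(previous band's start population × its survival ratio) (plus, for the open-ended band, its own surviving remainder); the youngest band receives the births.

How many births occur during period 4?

Period 1:
Births: 12400 × 0.431 = 5344
10–19: 18600 × 0.957 = 17800
20–29: 20200 × 0.952 = 19230
30–39: 12400 × 0.928 = 11507
40+: 16700 × 0.919 + 13900 × 0.677 = 15347 + 9410 = 24757
Population now: 0–9=5344, 10–19=17800, 20–29=19230, 30–39=11507, 40+=24757
Period 2:
Births: 19230 × 0.431 = 8288
10–19: 5344 × 0.957 = 5114
20–29: 17800 × 0.952 = 16946
30–39: 19230 × 0.928 = 17845
40+: 11507 × 0.919 + 24757 × 0.677 = 10575 + 16760 = 27335
Population now: 0–9=8288, 10–19=5114, 20–29=16946, 30–39=17845, 40+=27335
Period 3:
Births: 16946 × 0.431 = 7304
10–19: 8288 × 0.957 = 7932
20–29: 5114 × 0.952 = 4869
30–39: 16946 × 0.928 = 15726
40+: 17845 × 0.919 + 27335 × 0.677 = 16400 + 18506 = 34906
Population now: 0–9=7304, 10–19=7932, 20–29=4869, 30–39=15726, 40+=34906
Period 4:
Births: 4869 × 0.431 = 2099
10–19: 7304 × 0.957 = 6990
20–29: 7932 × 0.952 = 7551
30–39: 4869 × 0.928 = 4518
40+: 15726 × 0.919 + 34906 × 0.677 = 14452 + 23631 = 38083
Population now: 0–9=2099, 10–19=6990, 20–29=7551, 30–39=4518, 40+=38083

2099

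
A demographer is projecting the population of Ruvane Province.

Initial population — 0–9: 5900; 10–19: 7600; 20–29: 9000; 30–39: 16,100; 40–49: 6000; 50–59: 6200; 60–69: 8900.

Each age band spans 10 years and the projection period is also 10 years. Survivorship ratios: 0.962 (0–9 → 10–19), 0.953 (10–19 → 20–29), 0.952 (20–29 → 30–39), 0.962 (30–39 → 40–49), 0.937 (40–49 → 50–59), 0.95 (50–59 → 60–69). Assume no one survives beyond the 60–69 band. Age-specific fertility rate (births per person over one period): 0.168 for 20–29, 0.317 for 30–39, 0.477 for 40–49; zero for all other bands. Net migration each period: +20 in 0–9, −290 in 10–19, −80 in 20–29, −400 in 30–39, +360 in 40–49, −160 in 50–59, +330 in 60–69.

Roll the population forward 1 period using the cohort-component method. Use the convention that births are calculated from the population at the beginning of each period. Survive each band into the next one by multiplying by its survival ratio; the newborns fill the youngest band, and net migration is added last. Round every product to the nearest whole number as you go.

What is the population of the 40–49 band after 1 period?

15848

After projecting period 1:
Births: 9000 × 0.168 = 1512  |  16100 × 0.317 = 5104  |  6000 × 0.477 = 2862 → 9478
10–19: 5900 × 0.962 = 5676
20–29: 7600 × 0.953 = 7243
30–39: 9000 × 0.952 = 8568
40–49: 16100 × 0.962 = 15488
50–59: 6000 × 0.937 = 5622
60–69: 6200 × 0.95 = 5890
Net migration: 0–9 + 20 → 9498; 10–19 − 290 → 5386; 20–29 − 80 → 7163; 30–39 − 400 → 8168; 40–49 + 360 → 15848; 50–59 − 160 → 5462; 60–69 + 330 → 6220
→ [9498, 5386, 7163, 8168, 15848, 5462, 6220]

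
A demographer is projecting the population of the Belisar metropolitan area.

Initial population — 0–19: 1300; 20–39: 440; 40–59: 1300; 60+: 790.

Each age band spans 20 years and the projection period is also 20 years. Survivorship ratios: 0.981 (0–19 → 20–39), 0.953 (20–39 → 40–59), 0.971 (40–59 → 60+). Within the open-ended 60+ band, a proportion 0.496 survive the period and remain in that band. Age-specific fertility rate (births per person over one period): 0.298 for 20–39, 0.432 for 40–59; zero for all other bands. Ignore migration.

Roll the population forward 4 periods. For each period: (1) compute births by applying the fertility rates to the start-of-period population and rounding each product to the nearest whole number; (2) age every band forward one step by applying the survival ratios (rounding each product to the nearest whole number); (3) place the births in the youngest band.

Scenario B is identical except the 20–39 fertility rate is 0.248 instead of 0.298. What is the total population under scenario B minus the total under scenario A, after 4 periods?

-170

(Groups numbered youngest = 1 to oldest = 4.)
Period 1:
Births: 440 × 0.298 = 131, 1300 × 0.432 = 562 → total 693
Group 2: 1300 × 0.981 = 1275
Group 3: 440 × 0.953 = 419
Group 4: 1300 × 0.971 + 790 × 0.496 = 1262 + 392 = 1654
→ [693, 1275, 419, 1654]
Period 2:
Births: 1275 × 0.298 = 380, 419 × 0.432 = 181 → total 561
Group 2: 693 × 0.981 = 680
Group 3: 1275 × 0.953 = 1215
Group 4: 419 × 0.971 + 1654 × 0.496 = 407 + 820 = 1227
→ [561, 680, 1215, 1227]
Period 3:
Births: 680 × 0.298 = 203, 1215 × 0.432 = 525 → total 728
Group 2: 561 × 0.981 = 550
Group 3: 680 × 0.953 = 648
Group 4: 1215 × 0.971 + 1227 × 0.496 = 1180 + 609 = 1789
→ [728, 550, 648, 1789]
Period 4:
Births: 550 × 0.298 = 164, 648 × 0.432 = 280 → total 444
Group 2: 728 × 0.981 = 714
Group 3: 550 × 0.953 = 524
Group 4: 648 × 0.971 + 1789 × 0.496 = 629 + 887 = 1516
→ [444, 714, 524, 1516]
Scenario A total after 4 periods: 3198
Scenario B projection —
Period 1:
Births: 440 × 0.248 = 109, 1300 × 0.432 = 562 → total 671
Group 2: 1300 × 0.981 = 1275
Group 3: 440 × 0.953 = 419
Group 4: 1300 × 0.971 + 790 × 0.496 = 1262 + 392 = 1654
→ [671, 1275, 419, 1654]
Period 2:
Births: 1275 × 0.248 = 316, 419 × 0.432 = 181 → total 497
Group 2: 671 × 0.981 = 658
Group 3: 1275 × 0.953 = 1215
Group 4: 419 × 0.971 + 1654 × 0.496 = 407 + 820 = 1227
→ [497, 658, 1215, 1227]
Period 3:
Births: 658 × 0.248 = 163, 1215 × 0.432 = 525 → total 688
Group 2: 497 × 0.981 = 488
Group 3: 658 × 0.953 = 627
Group 4: 1215 × 0.971 + 1227 × 0.496 = 1180 + 609 = 1789
→ [688, 488, 627, 1789]
Period 4:
Births: 488 × 0.248 = 121, 627 × 0.432 = 271 → total 392
Group 2: 688 × 0.981 = 675
Group 3: 488 × 0.953 = 465
Group 4: 627 × 0.971 + 1789 × 0.496 = 609 + 887 = 1496
→ [392, 675, 465, 1496]
Scenario B total after 4 periods: 3028
Difference B − A = 3028 − 3198 = -170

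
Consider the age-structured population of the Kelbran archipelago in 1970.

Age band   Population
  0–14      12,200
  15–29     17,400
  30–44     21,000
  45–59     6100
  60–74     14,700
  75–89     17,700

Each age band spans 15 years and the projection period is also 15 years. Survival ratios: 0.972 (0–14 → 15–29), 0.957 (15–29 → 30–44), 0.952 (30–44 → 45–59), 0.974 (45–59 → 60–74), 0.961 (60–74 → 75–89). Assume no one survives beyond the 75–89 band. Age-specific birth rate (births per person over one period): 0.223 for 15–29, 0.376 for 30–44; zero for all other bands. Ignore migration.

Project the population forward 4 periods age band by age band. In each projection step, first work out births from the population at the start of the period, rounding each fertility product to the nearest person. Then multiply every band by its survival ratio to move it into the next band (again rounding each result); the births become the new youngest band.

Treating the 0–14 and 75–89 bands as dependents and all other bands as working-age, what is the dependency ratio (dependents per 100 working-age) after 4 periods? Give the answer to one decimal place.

Let band 1 be 0–14 through band 6 = 75–89.
Period 1.
Births: 17400 × 0.223 = 3880, 21000 × 0.376 = 7896 → total 11776
Band 2: 12200 × 0.972 = 11858
Band 3: 17400 × 0.957 = 16652
Band 4: 21000 × 0.952 = 19992
Band 5: 6100 × 0.974 = 5941
Band 6: 14700 × 0.961 = 14127
Giving 11776 / 11858 / 16652 / 19992 / 5941 / 14127.
Period 2.
Births: 11858 × 0.223 = 2644, 16652 × 0.376 = 6261 → total 8905
Band 2: 11776 × 0.972 = 11446
Band 3: 11858 × 0.957 = 11348
Band 4: 16652 × 0.952 = 15853
Band 5: 19992 × 0.974 = 19472
Band 6: 5941 × 0.961 = 5709
Giving 8905 / 11446 / 11348 / 15853 / 19472 / 5709.
Period 3.
Births: 11446 × 0.223 = 2552, 11348 × 0.376 = 4267 → total 6819
Band 2: 8905 × 0.972 = 8656
Band 3: 11446 × 0.957 = 10954
Band 4: 11348 × 0.952 = 10803
Band 5: 15853 × 0.974 = 15441
Band 6: 19472 × 0.961 = 18713
Giving 6819 / 8656 / 10954 / 10803 / 15441 / 18713.
Period 4.
Births: 8656 × 0.223 = 1930, 10954 × 0.376 = 4119 → total 6049
Band 2: 6819 × 0.972 = 6628
Band 3: 8656 × 0.957 = 8284
Band 4: 10954 × 0.952 = 10428
Band 5: 10803 × 0.974 = 10522
Band 6: 15441 × 0.961 = 14839
Giving 6049 / 6628 / 8284 / 10428 / 10522 / 14839.
Dependents (band 0–14 + band 75–89) = 6049 + 14839 = 20888; working-age = 35862; ratio = 20888/35862 × 100 = 58.2

58.2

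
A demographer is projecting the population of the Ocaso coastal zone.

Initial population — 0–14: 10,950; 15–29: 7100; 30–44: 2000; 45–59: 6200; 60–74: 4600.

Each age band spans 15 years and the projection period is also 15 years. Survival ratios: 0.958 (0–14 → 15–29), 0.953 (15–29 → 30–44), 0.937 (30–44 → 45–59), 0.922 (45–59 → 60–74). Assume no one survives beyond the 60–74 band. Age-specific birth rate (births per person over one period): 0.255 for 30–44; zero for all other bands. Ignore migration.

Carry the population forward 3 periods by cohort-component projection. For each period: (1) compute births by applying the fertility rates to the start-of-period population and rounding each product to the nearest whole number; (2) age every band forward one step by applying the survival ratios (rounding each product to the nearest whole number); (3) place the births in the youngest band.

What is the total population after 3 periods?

19880

— Period 1 —
Births: 2000 × 0.255 = 510
15–29: 10950 × 0.958 = 10490
30–44: 7100 × 0.953 = 6766
45–59: 2000 × 0.937 = 1874
60–74: 6200 × 0.922 = 5716
Population now: 0–14=510, 15–29=10490, 30–44=6766, 45–59=1874, 60–74=5716
— Period 2 —
Births: 6766 × 0.255 = 1725
15–29: 510 × 0.958 = 489
30–44: 10490 × 0.953 = 9997
45–59: 6766 × 0.937 = 6340
60–74: 1874 × 0.922 = 1728
Population now: 0–14=1725, 15–29=489, 30–44=9997, 45–59=6340, 60–74=1728
— Period 3 —
Births: 9997 × 0.255 = 2549
15–29: 1725 × 0.958 = 1653
30–44: 489 × 0.953 = 466
45–59: 9997 × 0.937 = 9367
60–74: 6340 × 0.922 = 5845
Population now: 0–14=2549, 15–29=1653, 30–44=466, 45–59=9367, 60–74=5845
Total after period 3: 2549 + 1653 + 466 + 9367 + 5845 = 19880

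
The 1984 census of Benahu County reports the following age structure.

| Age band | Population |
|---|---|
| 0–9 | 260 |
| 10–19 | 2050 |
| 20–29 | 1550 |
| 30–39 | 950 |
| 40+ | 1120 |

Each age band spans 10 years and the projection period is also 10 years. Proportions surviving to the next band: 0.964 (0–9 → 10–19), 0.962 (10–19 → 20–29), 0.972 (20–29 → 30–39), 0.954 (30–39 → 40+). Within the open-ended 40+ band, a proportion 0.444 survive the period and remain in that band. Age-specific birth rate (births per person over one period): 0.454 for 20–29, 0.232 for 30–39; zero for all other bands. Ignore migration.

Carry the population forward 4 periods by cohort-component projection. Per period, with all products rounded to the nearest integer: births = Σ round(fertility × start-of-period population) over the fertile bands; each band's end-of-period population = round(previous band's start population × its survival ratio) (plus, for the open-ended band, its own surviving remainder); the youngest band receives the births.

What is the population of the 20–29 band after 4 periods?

Period 1:
Births: 1550 × 0.454 = 704 ; 950 × 0.232 = 220 → 924
10–19: 260 × 0.964 = 251
20–29: 2050 × 0.962 = 1972
30–39: 1550 × 0.972 = 1507
40+: 950 × 0.954 + 1120 × 0.444 = 906 + 497 = 1403
Giving 924 / 251 / 1972 / 1507 / 1403.
Period 2:
Births: 1972 × 0.454 = 895 ; 1507 × 0.232 = 350 → 1245
10–19: 924 × 0.964 = 891
20–29: 251 × 0.962 = 241
30–39: 1972 × 0.972 = 1917
40+: 1507 × 0.954 + 1403 × 0.444 = 1438 + 623 = 2061
Giving 1245 / 891 / 241 / 1917 / 2061.
Period 3:
Births: 241 × 0.454 = 109 ; 1917 × 0.232 = 445 → 554
10–19: 1245 × 0.964 = 1200
20–29: 891 × 0.962 = 857
30–39: 241 × 0.972 = 234
40+: 1917 × 0.954 + 2061 × 0.444 = 1829 + 915 = 2744
Giving 554 / 1200 / 857 / 234 / 2744.
Period 4:
Births: 857 × 0.454 = 389 ; 234 × 0.232 = 54 → 443
10–19: 554 × 0.964 = 534
20–29: 1200 × 0.962 = 1154
30–39: 857 × 0.972 = 833
40+: 234 × 0.954 + 2744 × 0.444 = 223 + 1218 = 1441
Giving 443 / 534 / 1154 / 833 / 1441.

1154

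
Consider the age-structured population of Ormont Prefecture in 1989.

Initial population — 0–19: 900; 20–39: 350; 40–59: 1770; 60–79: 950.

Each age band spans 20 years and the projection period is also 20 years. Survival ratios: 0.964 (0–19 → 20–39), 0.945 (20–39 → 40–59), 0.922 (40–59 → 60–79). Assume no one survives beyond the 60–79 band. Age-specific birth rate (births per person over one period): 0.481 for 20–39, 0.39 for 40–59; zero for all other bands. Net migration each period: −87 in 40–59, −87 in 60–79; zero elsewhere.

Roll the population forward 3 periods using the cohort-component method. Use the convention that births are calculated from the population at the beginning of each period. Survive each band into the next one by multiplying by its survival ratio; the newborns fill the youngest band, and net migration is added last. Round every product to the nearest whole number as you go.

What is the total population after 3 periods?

Call the groups 1 to 4, youngest first.
[period 1]
Births: 350 × 0.481 = 168  |  1770 × 0.39 = 690 ⇒ total 858
Group 2: 900 × 0.964 = 868
Group 3: 350 × 0.945 = 331
Group 4: 1770 × 0.922 = 1632
Net migration: Group 3 − 87 → 244; Group 4 − 87 → 1545
→ [858, 868, 244, 1545]
[period 2]
Births: 868 × 0.481 = 418  |  244 × 0.39 = 95 ⇒ total 513
Group 2: 858 × 0.964 = 827
Group 3: 868 × 0.945 = 820
Group 4: 244 × 0.922 = 225
Net migration: Group 3 − 87 → 733; Group 4 − 87 → 138
→ [513, 827, 733, 138]
[period 3]
Births: 827 × 0.481 = 398  |  733 × 0.39 = 286 ⇒ total 684
Group 2: 513 × 0.964 = 495
Group 3: 827 × 0.945 = 782
Group 4: 733 × 0.922 = 676
Net migration: Group 3 − 87 → 695; Group 4 − 87 → 589
→ [684, 495, 695, 589]
Total after period 3: 684 + 495 + 695 + 589 = 2463

2463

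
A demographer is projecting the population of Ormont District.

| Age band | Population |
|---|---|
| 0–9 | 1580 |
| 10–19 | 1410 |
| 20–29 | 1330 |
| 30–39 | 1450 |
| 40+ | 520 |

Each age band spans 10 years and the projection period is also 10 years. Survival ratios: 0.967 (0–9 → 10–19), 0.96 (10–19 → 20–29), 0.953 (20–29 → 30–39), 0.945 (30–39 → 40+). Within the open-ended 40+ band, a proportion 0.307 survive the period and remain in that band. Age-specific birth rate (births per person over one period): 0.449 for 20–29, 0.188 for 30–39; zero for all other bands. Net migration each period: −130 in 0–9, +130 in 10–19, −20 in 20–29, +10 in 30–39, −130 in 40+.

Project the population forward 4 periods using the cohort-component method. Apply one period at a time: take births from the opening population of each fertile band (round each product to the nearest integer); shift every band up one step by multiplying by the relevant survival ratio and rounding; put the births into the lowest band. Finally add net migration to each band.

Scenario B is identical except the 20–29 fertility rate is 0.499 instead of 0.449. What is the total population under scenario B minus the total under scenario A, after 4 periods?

266

Period 1:
Births: 1330 × 0.449 = 597  |  1450 × 0.188 = 273 ⇒ total 870
10–19: 1580 × 0.967 = 1528
20–29: 1410 × 0.96 = 1354
30–39: 1330 × 0.953 = 1267
40+: 1450 × 0.945 + 520 × 0.307 = 1370 + 160 = 1530
Net migration: 0–9 − 130 → 740; 10–19 + 130 → 1658; 20–29 − 20 → 1334; 30–39 + 10 → 1277; 40+ − 130 → 1400
→ [740, 1658, 1334, 1277, 1400]
Period 2:
Births: 1334 × 0.449 = 599  |  1277 × 0.188 = 240 ⇒ total 839
10–19: 740 × 0.967 = 716
20–29: 1658 × 0.96 = 1592
30–39: 1334 × 0.953 = 1271
40+: 1277 × 0.945 + 1400 × 0.307 = 1207 + 430 = 1637
Net migration: 0–9 − 130 → 709; 10–19 + 130 → 846; 20–29 − 20 → 1572; 30–39 + 10 → 1281; 40+ − 130 → 1507
→ [709, 846, 1572, 1281, 1507]
Period 3:
Births: 1572 × 0.449 = 706  |  1281 × 0.188 = 241 ⇒ total 947
10–19: 709 × 0.967 = 686
20–29: 846 × 0.96 = 812
30–39: 1572 × 0.953 = 1498
40+: 1281 × 0.945 + 1507 × 0.307 = 1211 + 463 = 1674
Net migration: 0–9 − 130 → 817; 10–19 + 130 → 816; 20–29 − 20 → 792; 30–39 + 10 → 1508; 40+ − 130 → 1544
→ [817, 816, 792, 1508, 1544]
Period 4:
Births: 792 × 0.449 = 356  |  1508 × 0.188 = 284 ⇒ total 640
10–19: 817 × 0.967 = 790
20–29: 816 × 0.96 = 783
30–39: 792 × 0.953 = 755
40+: 1508 × 0.945 + 1544 × 0.307 = 1425 + 474 = 1899
Net migration: 0–9 − 130 → 510; 10–19 + 130 → 920; 20–29 − 20 → 763; 30–39 + 10 → 765; 40+ − 130 → 1769
→ [510, 920, 763, 765, 1769]
Scenario A total after 4 periods: 4727
Scenario B projection —
Period 1:
Births: 1330 × 0.499 = 664  |  1450 × 0.188 = 273 ⇒ total 937
10–19: 1580 × 0.967 = 1528
20–29: 1410 × 0.96 = 1354
30–39: 1330 × 0.953 = 1267
40+: 1450 × 0.945 + 520 × 0.307 = 1370 + 160 = 1530
Net migration: 0–9 − 130 → 807; 10–19 + 130 → 1658; 20–29 − 20 → 1334; 30–39 + 10 → 1277; 40+ − 130 → 1400
→ [807, 1658, 1334, 1277, 1400]
Period 2:
Births: 1334 × 0.499 = 666  |  1277 × 0.188 = 240 ⇒ total 906
10–19: 807 × 0.967 = 780
20–29: 1658 × 0.96 = 1592
30–39: 1334 × 0.953 = 1271
40+: 1277 × 0.945 + 1400 × 0.307 = 1207 + 430 = 1637
Net migration: 0–9 − 130 → 776; 10–19 + 130 → 910; 20–29 − 20 → 1572; 30–39 + 10 → 1281; 40+ − 130 → 1507
→ [776, 910, 1572, 1281, 1507]
Period 3:
Births: 1572 × 0.499 = 784  |  1281 × 0.188 = 241 ⇒ total 1025
10–19: 776 × 0.967 = 750
20–29: 910 × 0.96 = 874
30–39: 1572 × 0.953 = 1498
40+: 1281 × 0.945 + 1507 × 0.307 = 1211 + 463 = 1674
Net migration: 0–9 − 130 → 895; 10–19 + 130 → 880; 20–29 − 20 → 854; 30–39 + 10 → 1508; 40+ − 130 → 1544
→ [895, 880, 854, 1508, 1544]
Period 4:
Births: 854 × 0.499 = 426  |  1508 × 0.188 = 284 ⇒ total 710
10–19: 895 × 0.967 = 865
20–29: 880 × 0.96 = 845
30–39: 854 × 0.953 = 814
40+: 1508 × 0.945 + 1544 × 0.307 = 1425 + 474 = 1899
Net migration: 0–9 − 130 → 580; 10–19 + 130 → 995; 20–29 − 20 → 825; 30–39 + 10 → 824; 40+ − 130 → 1769
→ [580, 995, 825, 824, 1769]
Scenario B total after 4 periods: 4993
Difference B − A = 4993 − 4727 = 266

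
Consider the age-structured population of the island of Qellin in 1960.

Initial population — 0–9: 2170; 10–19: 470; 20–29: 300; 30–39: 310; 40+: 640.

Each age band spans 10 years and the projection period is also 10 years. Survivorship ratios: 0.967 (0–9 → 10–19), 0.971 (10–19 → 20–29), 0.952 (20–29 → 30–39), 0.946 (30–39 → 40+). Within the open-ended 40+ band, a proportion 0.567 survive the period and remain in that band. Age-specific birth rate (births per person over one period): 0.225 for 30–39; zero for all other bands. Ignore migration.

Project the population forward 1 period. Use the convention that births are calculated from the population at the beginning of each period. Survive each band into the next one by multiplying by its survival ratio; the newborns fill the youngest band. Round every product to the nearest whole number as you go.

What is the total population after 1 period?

3566

— Period 1 —
Births: 310 × 0.225 = 70
10–19: 2170 × 0.967 = 2098
20–29: 470 × 0.971 = 456
30–39: 300 × 0.952 = 286
40+: 310 × 0.946 + 640 × 0.567 = 293 + 363 = 656
→ [70, 2098, 456, 286, 656]
Total after period 1: 70 + 2098 + 456 + 286 + 656 = 3566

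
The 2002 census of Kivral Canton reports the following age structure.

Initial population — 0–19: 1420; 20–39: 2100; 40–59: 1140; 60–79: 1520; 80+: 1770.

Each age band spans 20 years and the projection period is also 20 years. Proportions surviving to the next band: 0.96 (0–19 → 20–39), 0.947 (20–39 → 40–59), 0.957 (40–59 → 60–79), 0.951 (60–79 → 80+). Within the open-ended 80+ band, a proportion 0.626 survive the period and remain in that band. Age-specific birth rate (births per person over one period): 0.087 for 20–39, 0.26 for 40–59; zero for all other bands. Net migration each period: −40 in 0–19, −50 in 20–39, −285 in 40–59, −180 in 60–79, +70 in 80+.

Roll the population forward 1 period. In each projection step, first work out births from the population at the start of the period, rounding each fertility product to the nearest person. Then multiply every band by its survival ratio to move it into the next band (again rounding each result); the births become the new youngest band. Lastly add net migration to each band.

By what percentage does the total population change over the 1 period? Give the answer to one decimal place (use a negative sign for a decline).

-12.1

Let group 1 be 0–19 through group 5 = 80+.
— Period 1 —
Births: 2100 * 0.087 = 183, 1140 * 0.26 = 296 ⇒ total 479
Group 2: 1420 * 0.96 = 1363
Group 3: 2100 * 0.947 = 1989
Group 4: 1140 * 0.957 = 1091
Group 5: 1520 * 0.951 + 1770 * 0.626 = 1446 + 1108 = 2554
Net migration: Group 1 − 40 → 439; Group 2 − 50 → 1313; Group 3 − 285 → 1704; Group 4 − 180 → 911; Group 5 + 70 → 2624
Population now: 0–19=439, 20–39=1313, 40–59=1704, 60–79=911, 80+=2624
Total: 7950 → 6991; change = -959; percentage change = -12.1%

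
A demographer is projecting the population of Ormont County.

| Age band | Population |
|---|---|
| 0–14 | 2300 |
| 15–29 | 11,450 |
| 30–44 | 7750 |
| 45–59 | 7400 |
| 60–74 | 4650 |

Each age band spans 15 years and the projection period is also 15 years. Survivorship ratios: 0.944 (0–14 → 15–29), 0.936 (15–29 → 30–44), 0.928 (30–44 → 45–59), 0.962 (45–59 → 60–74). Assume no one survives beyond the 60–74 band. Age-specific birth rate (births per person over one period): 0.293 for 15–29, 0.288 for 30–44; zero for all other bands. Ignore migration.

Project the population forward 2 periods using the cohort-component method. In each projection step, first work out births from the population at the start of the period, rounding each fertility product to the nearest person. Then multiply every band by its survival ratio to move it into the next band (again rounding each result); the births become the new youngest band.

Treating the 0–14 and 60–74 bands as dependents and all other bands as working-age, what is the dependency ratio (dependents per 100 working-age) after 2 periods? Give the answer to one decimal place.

Period 1:
Births: 11450 × 0.293 = 3355 ; 7750 × 0.288 = 2232 — total 5587
15–29: 2300 × 0.944 = 2171
30–44: 11450 × 0.936 = 10717
45–59: 7750 × 0.928 = 7192
60–74: 7400 × 0.962 = 7119
Population now: 0–14=5587, 15–29=2171, 30–44=10717, 45–59=7192, 60–74=7119
Period 2:
Births: 2171 × 0.293 = 636 ; 10717 × 0.288 = 3086 — total 3722
15–29: 5587 × 0.944 = 5274
30–44: 2171 × 0.936 = 2032
45–59: 10717 × 0.928 = 9945
60–74: 7192 × 0.962 = 6919
Population now: 0–14=3722, 15–29=5274, 30–44=2032, 45–59=9945, 60–74=6919
Dependents (band 0–14 + band 60–74) = 3722 + 6919 = 10641; working-age = 17251; ratio = 10641/17251 × 100 = 61.7

61.7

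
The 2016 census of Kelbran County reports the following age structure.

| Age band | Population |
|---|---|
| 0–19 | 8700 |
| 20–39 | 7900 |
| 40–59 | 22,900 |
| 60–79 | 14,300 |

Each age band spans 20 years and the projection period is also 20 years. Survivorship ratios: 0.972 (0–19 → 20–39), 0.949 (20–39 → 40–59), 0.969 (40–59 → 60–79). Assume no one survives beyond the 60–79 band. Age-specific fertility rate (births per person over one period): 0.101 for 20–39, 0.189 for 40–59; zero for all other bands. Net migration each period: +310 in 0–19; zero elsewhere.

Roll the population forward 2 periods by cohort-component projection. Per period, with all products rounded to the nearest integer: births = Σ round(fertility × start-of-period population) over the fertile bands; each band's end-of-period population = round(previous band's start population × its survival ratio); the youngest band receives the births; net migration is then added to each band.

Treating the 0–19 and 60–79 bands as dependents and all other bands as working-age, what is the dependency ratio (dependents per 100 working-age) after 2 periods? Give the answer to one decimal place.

74.0

Period 1.
Births: 7900 × 0.101 = 798  |  22900 × 0.189 = 4328 → total 5126
20–39: 8700 × 0.972 = 8456
40–59: 7900 × 0.949 = 7497
60–79: 22900 × 0.969 = 22190
Net migration: 0–19 + 310 → 5436
→ [5436, 8456, 7497, 22190]
Period 2.
Births: 8456 × 0.101 = 854  |  7497 × 0.189 = 1417 → total 2271
20–39: 5436 × 0.972 = 5284
40–59: 8456 × 0.949 = 8025
60–79: 7497 × 0.969 = 7265
Net migration: 0–19 + 310 → 2581
→ [2581, 5284, 8025, 7265]
Dependents (band 0–19 + band 60–79) = 2581 + 7265 = 9846; working-age = 13309; ratio = 9846/13309 × 100 = 74.0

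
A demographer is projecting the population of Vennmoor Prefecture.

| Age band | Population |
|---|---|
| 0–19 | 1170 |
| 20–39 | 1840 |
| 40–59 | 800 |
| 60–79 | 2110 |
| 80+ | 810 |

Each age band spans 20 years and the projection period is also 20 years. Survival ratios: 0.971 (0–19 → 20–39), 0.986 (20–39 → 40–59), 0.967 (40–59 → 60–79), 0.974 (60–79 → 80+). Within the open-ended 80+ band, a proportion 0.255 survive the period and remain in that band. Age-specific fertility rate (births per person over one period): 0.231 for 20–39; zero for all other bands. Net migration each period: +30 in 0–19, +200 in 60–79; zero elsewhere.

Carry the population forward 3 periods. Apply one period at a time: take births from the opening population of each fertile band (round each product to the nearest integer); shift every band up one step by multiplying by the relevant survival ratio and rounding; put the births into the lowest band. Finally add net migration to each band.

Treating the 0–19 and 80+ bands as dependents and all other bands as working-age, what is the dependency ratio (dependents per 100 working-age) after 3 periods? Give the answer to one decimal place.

Numbering the bands 1..5 from youngest to oldest:
[period 1]
Births: 1840 × 0.231 = 425
Band 2: 1170 × 0.971 = 1136
Band 3: 1840 × 0.986 = 1814
Band 4: 800 × 0.967 = 774
Band 5: 2110 × 0.974 + 810 × 0.255 = 2055 + 207 = 2262
Net migration: Band 1 + 30 → 455; Band 4 + 200 → 974
Population now: 0–19=455, 20–39=1136, 40–59=1814, 60–79=974, 80+=2262
[period 2]
Births: 1136 × 0.231 = 262
Band 2: 455 × 0.971 = 442
Band 3: 1136 × 0.986 = 1120
Band 4: 1814 × 0.967 = 1754
Band 5: 974 × 0.974 + 2262 × 0.255 = 949 + 577 = 1526
Net migration: Band 1 + 30 → 292; Band 4 + 200 → 1954
Population now: 0–19=292, 20–39=442, 40–59=1120, 60–79=1954, 80+=1526
[period 3]
Births: 442 × 0.231 = 102
Band 2: 292 × 0.971 = 284
Band 3: 442 × 0.986 = 436
Band 4: 1120 × 0.967 = 1083
Band 5: 1954 × 0.974 + 1526 × 0.255 = 1903 + 389 = 2292
Net migration: Band 1 + 30 → 132; Band 4 + 200 → 1283
Population now: 0–19=132, 20–39=284, 40–59=436, 60–79=1283, 80+=2292
Dependents (band 0–19 + band 80+) = 132 + 2292 = 2424; working-age = 2003; ratio = 2424/2003 × 100 = 121.0

121.0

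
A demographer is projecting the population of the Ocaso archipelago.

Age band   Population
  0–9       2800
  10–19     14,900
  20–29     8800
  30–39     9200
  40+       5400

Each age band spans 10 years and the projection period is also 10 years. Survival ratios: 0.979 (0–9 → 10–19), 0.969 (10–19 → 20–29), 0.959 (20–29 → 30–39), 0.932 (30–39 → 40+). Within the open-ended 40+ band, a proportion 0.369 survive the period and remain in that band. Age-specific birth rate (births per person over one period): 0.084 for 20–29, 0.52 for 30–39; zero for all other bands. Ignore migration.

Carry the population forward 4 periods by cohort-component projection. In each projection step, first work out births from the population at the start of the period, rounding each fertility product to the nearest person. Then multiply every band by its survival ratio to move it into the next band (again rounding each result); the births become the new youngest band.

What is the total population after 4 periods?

28105

Let group 1 be 0–9 through group 5 = 40+.
[period 1]
Births: 8800 × 0.084 = 739, 9200 × 0.52 = 4784 — total 5523
Group 2: 2800 × 0.979 = 2741
Group 3: 14900 × 0.969 = 14438
Group 4: 8800 × 0.959 = 8439
Group 5: 9200 × 0.932 + 5400 × 0.369 = 8574 + 1993 = 10567
Giving 5523 / 2741 / 14438 / 8439 / 10567.
[period 2]
Births: 14438 × 0.084 = 1213, 8439 × 0.52 = 4388 — total 5601
Group 2: 5523 × 0.979 = 5407
Group 3: 2741 × 0.969 = 2656
Group 4: 14438 × 0.959 = 13846
Group 5: 8439 × 0.932 + 10567 × 0.369 = 7865 + 3899 = 11764
Giving 5601 / 5407 / 2656 / 13846 / 11764.
[period 3]
Births: 2656 × 0.084 = 223, 13846 × 0.52 = 7200 — total 7423
Group 2: 5601 × 0.979 = 5483
Group 3: 5407 × 0.969 = 5239
Group 4: 2656 × 0.959 = 2547
Group 5: 13846 × 0.932 + 11764 × 0.369 = 12904 + 4341 = 17245
Giving 7423 / 5483 / 5239 / 2547 / 17245.
[period 4]
Births: 5239 × 0.084 = 440, 2547 × 0.52 = 1324 — total 1764
Group 2: 7423 × 0.979 = 7267
Group 3: 5483 × 0.969 = 5313
Group 4: 5239 × 0.959 = 5024
Group 5: 2547 × 0.932 + 17245 × 0.369 = 2374 + 6363 = 8737
Giving 1764 / 7267 / 5313 / 5024 / 8737.
Total after period 4: 1764 + 7267 + 5313 + 5024 + 8737 = 28105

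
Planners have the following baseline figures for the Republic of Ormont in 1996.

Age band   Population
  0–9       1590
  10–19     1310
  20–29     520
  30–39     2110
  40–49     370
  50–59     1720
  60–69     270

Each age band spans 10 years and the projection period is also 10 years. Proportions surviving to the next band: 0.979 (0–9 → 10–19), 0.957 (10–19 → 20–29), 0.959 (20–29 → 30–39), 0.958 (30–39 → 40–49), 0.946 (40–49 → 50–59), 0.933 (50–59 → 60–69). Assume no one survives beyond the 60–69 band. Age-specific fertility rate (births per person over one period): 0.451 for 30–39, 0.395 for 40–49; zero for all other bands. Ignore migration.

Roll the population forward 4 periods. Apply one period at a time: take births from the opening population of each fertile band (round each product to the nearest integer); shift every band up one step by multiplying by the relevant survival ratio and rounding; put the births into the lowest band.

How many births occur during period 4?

1099

Numbering the bands 1..7 from youngest to oldest:
— Period 1 —
Births: 2110 × 0.451 = 952 ; 370 × 0.395 = 146 — total 1098
Band 2: 1590 × 0.979 = 1557
Band 3: 1310 × 0.957 = 1254
Band 4: 520 × 0.959 = 499
Band 5: 2110 × 0.958 = 2021
Band 6: 370 × 0.946 = 350
Band 7: 1720 × 0.933 = 1605
→ [1098, 1557, 1254, 499, 2021, 350, 1605]
— Period 2 —
Births: 499 × 0.451 = 225 ; 2021 × 0.395 = 798 — total 1023
Band 2: 1098 × 0.979 = 1075
Band 3: 1557 × 0.957 = 1490
Band 4: 1254 × 0.959 = 1203
Band 5: 499 × 0.958 = 478
Band 6: 2021 × 0.946 = 1912
Band 7: 350 × 0.933 = 327
→ [1023, 1075, 1490, 1203, 478, 1912, 327]
— Period 3 —
Births: 1203 × 0.451 = 543 ; 478 × 0.395 = 189 — total 732
Band 2: 1023 × 0.979 = 1002
Band 3: 1075 × 0.957 = 1029
Band 4: 1490 × 0.959 = 1429
Band 5: 1203 × 0.958 = 1152
Band 6: 478 × 0.946 = 452
Band 7: 1912 × 0.933 = 1784
→ [732, 1002, 1029, 1429, 1152, 452, 1784]
— Period 4 —
Births: 1429 × 0.451 = 644 ; 1152 × 0.395 = 455 — total 1099
Band 2: 732 × 0.979 = 717
Band 3: 1002 × 0.957 = 959
Band 4: 1029 × 0.959 = 987
Band 5: 1429 × 0.958 = 1369
Band 6: 1152 × 0.946 = 1090
Band 7: 452 × 0.933 = 422
→ [1099, 717, 959, 987, 1369, 1090, 422]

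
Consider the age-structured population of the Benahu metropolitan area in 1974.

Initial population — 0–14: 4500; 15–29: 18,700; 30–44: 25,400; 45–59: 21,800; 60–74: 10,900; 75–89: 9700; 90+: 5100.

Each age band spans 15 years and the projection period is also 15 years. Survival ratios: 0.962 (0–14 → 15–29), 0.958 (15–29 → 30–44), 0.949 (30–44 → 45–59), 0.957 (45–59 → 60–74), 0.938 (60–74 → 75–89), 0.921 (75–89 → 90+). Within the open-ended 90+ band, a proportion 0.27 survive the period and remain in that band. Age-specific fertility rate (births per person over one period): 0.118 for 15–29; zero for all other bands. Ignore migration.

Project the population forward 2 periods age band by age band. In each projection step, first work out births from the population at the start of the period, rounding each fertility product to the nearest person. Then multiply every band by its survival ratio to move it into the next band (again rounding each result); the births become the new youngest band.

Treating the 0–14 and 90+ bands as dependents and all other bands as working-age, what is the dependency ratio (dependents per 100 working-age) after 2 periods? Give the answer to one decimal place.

19.3

Period 1:
Births: 18700 × 0.118 = 2207
15–29: 4500 × 0.962 = 4329
30–44: 18700 × 0.958 = 17915
45–59: 25400 × 0.949 = 24105
60–74: 21800 × 0.957 = 20863
75–89: 10900 × 0.938 = 10224
90+: 9700 × 0.921 + 5100 × 0.27 = 8934 + 1377 = 10311
→ [2207, 4329, 17915, 24105, 20863, 10224, 10311]
Period 2:
Births: 4329 × 0.118 = 511
15–29: 2207 × 0.962 = 2123
30–44: 4329 × 0.958 = 4147
45–59: 17915 × 0.949 = 17001
60–74: 24105 × 0.957 = 23068
75–89: 20863 × 0.938 = 19569
90+: 10224 × 0.921 + 10311 × 0.27 = 9416 + 2784 = 12200
→ [511, 2123, 4147, 17001, 23068, 19569, 12200]
Dependents (band 0–14 + band 90+) = 511 + 12200 = 12711; working-age = 65908; ratio = 12711/65908 × 100 = 19.3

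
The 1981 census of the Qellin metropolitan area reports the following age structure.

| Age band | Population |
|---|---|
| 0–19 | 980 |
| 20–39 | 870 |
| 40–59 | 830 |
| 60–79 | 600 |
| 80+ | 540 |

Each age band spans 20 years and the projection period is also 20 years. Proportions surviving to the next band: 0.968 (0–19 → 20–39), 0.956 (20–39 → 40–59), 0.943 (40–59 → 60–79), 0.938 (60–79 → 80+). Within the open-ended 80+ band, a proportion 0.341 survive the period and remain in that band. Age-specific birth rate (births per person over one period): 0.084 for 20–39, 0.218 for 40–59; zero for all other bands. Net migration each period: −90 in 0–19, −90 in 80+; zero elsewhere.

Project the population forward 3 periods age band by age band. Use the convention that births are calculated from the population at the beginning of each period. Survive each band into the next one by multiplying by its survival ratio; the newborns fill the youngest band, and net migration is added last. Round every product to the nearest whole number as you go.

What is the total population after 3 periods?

(Groups numbered youngest = 1 to oldest = 5.)
Period 1.
Births: 870 × 0.084 = 73 ; 830 × 0.218 = 181 → total 254
Group 2: 980 × 0.968 = 949
Group 3: 870 × 0.956 = 832
Group 4: 830 × 0.943 = 783
Group 5: 600 × 0.938 + 540 × 0.341 = 563 + 184 = 747
Net migration: Group 1 − 90 → 164; Group 5 − 90 → 657
→ [164, 949, 832, 783, 657]
Period 2.
Births: 949 × 0.084 = 80 ; 832 × 0.218 = 181 → total 261
Group 2: 164 × 0.968 = 159
Group 3: 949 × 0.956 = 907
Group 4: 832 × 0.943 = 785
Group 5: 783 × 0.938 + 657 × 0.341 = 734 + 224 = 958
Net migration: Group 1 − 90 → 171; Group 5 − 90 → 868
→ [171, 159, 907, 785, 868]
Period 3.
Births: 159 × 0.084 = 13 ; 907 × 0.218 = 198 → total 211
Group 2: 171 × 0.968 = 166
Group 3: 159 × 0.956 = 152
Group 4: 907 × 0.943 = 855
Group 5: 785 × 0.938 + 868 × 0.341 = 736 + 296 = 1032
Net migration: Group 1 − 90 → 121; Group 5 − 90 → 942
→ [121, 166, 152, 855, 942]
Total after period 3: 121 + 166 + 152 + 855 + 942 = 2236

2236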